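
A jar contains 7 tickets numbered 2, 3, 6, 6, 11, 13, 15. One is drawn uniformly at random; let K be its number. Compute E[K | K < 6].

P(K < 6) = 2/7.
Σ over the event: 2·1/7 + 3·1/7 = 5/7.
E[K | K < 6] = (5/7) / (2/7) = 5/2.

5/2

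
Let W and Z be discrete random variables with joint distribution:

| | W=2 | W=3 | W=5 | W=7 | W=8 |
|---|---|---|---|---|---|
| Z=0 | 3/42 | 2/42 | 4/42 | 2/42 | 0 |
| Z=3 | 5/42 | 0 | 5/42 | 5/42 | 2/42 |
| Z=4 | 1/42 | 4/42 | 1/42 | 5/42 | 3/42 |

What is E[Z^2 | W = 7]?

P(W = 7) = 2/7.
Summing Z^2·P(W=x,Z=y) over the conditioning event gives 125/42.
E[Z^2 | W = 7] = (125/42) / (2/7) = 125/12.

125/12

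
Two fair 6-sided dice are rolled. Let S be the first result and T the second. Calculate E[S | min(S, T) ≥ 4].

Outcomes with min(S, T) ≥ 4: (4,4), (4,5), (4,6), (5,4), (5,5), (5,6), (6,4), (6,5), (6,6), each with probability 1/36.
E[S | min(S, T) ≥ 4] = (4 + 4 + 4 + 5 + 5 + 5 + 6 + 6 + 6) / 9 = 5.

5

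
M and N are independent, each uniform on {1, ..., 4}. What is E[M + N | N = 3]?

11/2

Outcomes with N = 3: (1,3), (2,3), (3,3), (4,3), each with probability 1/16.
E[M + N | N = 3] = (4 + 5 + 6 + 7) / 4 = 11/2.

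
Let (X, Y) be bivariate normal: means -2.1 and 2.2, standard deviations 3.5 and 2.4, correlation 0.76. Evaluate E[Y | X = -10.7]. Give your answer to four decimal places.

For a bivariate normal, E[Y | X=x] = μ_Y + ρ·(σ_Y/σ_X)·(x − μ_X).
E[Y | X=-10.7] = 2.2 + (0.76)·(2.4/3.5)·(-10.7 − (-2.1)) = 2.2 + (0.52114)·(-8.6) = -2.2818.

-2.2818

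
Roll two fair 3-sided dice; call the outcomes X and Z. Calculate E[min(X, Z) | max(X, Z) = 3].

9/5

Outcomes with max(X, Z) = 3: (1,3), (2,3), (3,1), (3,2), (3,3), each with probability 1/9.
E[min(X, Z) | max(X, Z) = 3] = (1 + 2 + 1 + 2 + 3) / 5 = 9/5.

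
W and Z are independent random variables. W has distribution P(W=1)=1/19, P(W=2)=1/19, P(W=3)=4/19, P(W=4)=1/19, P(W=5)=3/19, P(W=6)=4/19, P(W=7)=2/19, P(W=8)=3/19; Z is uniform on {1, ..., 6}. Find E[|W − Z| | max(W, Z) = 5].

23/11

P(max(W, Z) = 5) = 11/57.
Summing |W−Z|·P(x,y) over outcomes with max(W, Z) = 5 gives 23/57.
E[|W − Z| | max(W, Z) = 5] = (23/57) / (11/57) = 23/11.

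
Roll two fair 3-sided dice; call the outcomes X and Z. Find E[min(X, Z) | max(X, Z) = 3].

P(max(X, Z) = 3) = 5/9.
Summing min(X,Z)·P(x,y) over outcomes with max(X, Z) = 3 gives 1.
E[min(X, Z) | max(X, Z) = 3] = (1) / (5/9) = 9/5.

9/5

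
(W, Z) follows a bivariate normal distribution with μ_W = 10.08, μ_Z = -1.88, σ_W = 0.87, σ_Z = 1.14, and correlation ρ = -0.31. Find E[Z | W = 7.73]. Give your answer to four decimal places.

-0.9254

E[Z | W=x] = μ_Z + ρ(σ_Z/σ_W)(x − μ_W) for jointly normal variables.
E[Z | W=7.73] = -1.88 + (-0.31)·(1.14/0.87)·(7.73 − (10.08)) = -1.88 + (-0.40621)·(-2.35) = -0.9254.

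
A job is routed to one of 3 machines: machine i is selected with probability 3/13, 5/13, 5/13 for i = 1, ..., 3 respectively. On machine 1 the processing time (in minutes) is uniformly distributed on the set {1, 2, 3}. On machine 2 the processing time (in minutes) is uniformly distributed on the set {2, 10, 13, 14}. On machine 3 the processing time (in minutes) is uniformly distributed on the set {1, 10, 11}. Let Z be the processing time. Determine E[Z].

1097/156

E[Z | machine 1] = (1+2+3)/3 = 2.
E[Z | machine 2] = (2+10+13+14)/4 = 39/4.
E[Z | machine 3] = (1+10+11)/3 = 22/3.
By the law of total expectation,
E[Z] = (3/13)·(2) + (5/13)·(39/4) + (5/13)·(22/3) = 1097/156.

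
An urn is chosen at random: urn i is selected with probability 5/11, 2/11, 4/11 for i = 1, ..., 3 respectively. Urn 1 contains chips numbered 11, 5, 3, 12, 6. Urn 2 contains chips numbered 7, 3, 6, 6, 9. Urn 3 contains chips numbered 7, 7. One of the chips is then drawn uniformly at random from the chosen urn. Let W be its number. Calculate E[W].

387/55

E[W | urn 1] = (11+5+3+12+6)/5 = 37/5.
E[W | urn 2] = (7+3+6+6+9)/5 = 31/5.
E[W | urn 3] = (7+7)/2 = 7.
By the law of total expectation,
E[W] = (5/11)·(37/5) + (2/11)·(31/5) + (4/11)·(7) = 387/55.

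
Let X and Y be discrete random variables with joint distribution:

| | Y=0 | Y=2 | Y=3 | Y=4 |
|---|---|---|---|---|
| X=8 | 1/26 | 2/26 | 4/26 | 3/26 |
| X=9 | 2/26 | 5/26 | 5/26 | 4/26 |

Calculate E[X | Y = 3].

77/9

P(Y = 3) = 9/26.
Σ X·P over the event = 8·(4/26) + 9·(5/26) = 77/26.
E[X | Y = 3] = (77/26) / (9/26) = 77/9.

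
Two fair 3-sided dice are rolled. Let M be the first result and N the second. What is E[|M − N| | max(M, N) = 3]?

6/5

Outcomes with max(M, N) = 3: (1,3), (2,3), (3,1), (3,2), (3,3), each with probability 1/9.
E[|M − N| | max(M, N) = 3] = (2 + 1 + 2 + 1 + 0) / 5 = 6/5.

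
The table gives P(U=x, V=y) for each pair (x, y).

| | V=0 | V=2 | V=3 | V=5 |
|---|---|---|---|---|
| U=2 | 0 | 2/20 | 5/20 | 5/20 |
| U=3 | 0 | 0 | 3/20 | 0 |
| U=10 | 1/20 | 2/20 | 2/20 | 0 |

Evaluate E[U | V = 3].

39/10

P(V = 3) = 1/2.
Σ U·P over the event = 2·(5/20) + 3·(3/20) + 10·(2/20) = 39/20.
E[U | V = 3] = (39/20) / (1/2) = 39/10.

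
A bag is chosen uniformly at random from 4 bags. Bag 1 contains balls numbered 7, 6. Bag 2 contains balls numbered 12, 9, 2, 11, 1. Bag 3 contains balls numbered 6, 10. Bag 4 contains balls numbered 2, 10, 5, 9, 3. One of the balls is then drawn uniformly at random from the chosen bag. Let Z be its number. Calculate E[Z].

E[Z | bag 1] = (7+6)/2 = 13/2.
E[Z | bag 2] = (12+9+2+11+1)/5 = 7.
E[Z | bag 3] = (6+10)/2 = 8.
E[Z | bag 4] = (2+10+5+9+3)/5 = 29/5.
By the law of total expectation,
E[Z] = (1/4)·(13/2) + (1/4)·(7) + (1/4)·(8) + (1/4)·(29/5) = 273/40.

273/40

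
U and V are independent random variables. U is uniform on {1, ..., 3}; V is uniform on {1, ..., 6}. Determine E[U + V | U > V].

4

Outcomes with U > V: (2,1), (3,1), (3,2), each with probability 1/18.
E[U + V | U > V] = (3 + 4 + 5) / 3 = 4.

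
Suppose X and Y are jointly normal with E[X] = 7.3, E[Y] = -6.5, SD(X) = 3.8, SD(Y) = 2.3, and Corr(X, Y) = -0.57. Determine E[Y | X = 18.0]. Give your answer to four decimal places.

The regression of Y on X has slope ρ·σ_Y/σ_X and passes through (μ_X, μ_Y).
E[Y | X=18.0] = -6.5 + (-0.57)·(2.3/3.8)·(18.0 − (7.3)) = -6.5 + (-0.345)·(10.7) = -10.1915.

-10.1915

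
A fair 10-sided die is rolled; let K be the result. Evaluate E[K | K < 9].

9/2

Given K < 9, K is equally likely to be any of {1, 2, 3, 4, 5, 6, 7, 8}.
E[K | K < 9] = (1 + 2 + 3 + 4 + 5 + 6 + 7 + 8) / 8 = 9/2.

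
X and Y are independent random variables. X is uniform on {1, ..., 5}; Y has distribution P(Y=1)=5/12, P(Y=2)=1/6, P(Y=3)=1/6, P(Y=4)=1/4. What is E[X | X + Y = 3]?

P(X + Y = 3) = 7/60.
Summing X·P(x,y) over outcomes with X + Y = 3 gives 1/5.
E[X | X + Y = 3] = (1/5) / (7/60) = 12/7.

12/7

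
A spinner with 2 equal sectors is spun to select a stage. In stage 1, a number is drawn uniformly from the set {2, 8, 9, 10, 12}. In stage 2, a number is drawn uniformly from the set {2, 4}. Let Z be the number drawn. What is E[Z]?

28/5

E[Z | stage 1] = (2+8+9+10+12)/5 = 41/5.
E[Z | stage 2] = (2+4)/2 = 3.
E[Z] = (1/2)·(41/5) + (1/2)·(3) = 28/5.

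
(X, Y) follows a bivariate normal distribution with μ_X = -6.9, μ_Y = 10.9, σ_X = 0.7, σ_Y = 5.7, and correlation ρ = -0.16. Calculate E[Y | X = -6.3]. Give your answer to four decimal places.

10.1183

The regression of Y on X has slope ρ·σ_Y/σ_X and passes through (μ_X, μ_Y).
E[Y | X=-6.3] = 10.9 + (-0.16)·(5.7/0.7)·(-6.3 − (-6.9)) = 10.9 + (-1.3029)·(0.6) = 10.1183.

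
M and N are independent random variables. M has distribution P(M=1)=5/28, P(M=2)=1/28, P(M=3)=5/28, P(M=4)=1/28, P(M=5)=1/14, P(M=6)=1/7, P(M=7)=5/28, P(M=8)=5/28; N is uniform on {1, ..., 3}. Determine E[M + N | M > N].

P(M > N) = 31/42.
Summing (M+N)·P(x,y) over outcomes with M > N gives 163/28.
E[M + N | M > N] = (163/28) / (31/42) = 489/62.

489/62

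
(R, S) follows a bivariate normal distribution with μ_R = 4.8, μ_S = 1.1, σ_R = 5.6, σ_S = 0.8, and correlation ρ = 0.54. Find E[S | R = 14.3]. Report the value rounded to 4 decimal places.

The regression of S on R has slope ρ·σ_S/σ_R and passes through (μ_R, μ_S).
E[S | R=14.3] = 1.1 + (0.54)·(0.8/5.6)·(14.3 − (4.8)) = 1.1 + (0.077143)·(9.5) = 1.8329.

1.8329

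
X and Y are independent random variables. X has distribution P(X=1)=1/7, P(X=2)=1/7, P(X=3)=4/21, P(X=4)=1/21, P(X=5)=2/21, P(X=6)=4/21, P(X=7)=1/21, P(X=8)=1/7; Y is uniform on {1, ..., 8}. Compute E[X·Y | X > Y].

P(X > Y) = 23/56.
Summing XY·P(x,y) over outcomes with X > Y gives 1345/168.
E[X·Y | X > Y] = (1345/168) / (23/56) = 1345/69.

1345/69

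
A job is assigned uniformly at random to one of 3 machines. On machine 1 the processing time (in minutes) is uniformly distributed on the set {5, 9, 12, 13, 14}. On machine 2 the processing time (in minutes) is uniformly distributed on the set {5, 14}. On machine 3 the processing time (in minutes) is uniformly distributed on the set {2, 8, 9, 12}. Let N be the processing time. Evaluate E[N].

E[N | machine 1] = (5+9+12+13+14)/5 = 53/5.
E[N | machine 2] = (5+14)/2 = 19/2.
E[N | machine 3] = (2+8+9+12)/4 = 31/4.
By the law of total expectation,
E[N] = (1/3)·(53/5) + (1/3)·(19/2) + (1/3)·(31/4) = 557/60.

557/60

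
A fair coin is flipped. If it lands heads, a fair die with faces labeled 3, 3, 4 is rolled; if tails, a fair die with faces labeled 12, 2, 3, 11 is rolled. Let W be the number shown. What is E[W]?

31/6

E[W | heads] = (3+3+4)/3 = 10/3.
E[W | tails] = (12+2+3+11)/4 = 7.
E[W] = (1/2)·(10/3) + (1/2)·(7) = 31/6.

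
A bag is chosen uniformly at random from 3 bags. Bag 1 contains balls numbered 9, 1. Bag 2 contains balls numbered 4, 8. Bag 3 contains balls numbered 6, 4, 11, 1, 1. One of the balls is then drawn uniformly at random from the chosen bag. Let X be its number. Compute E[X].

E[X | bag 1] = (9+1)/2 = 5.
E[X | bag 2] = (4+8)/2 = 6.
E[X | bag 3] = (6+4+11+1+1)/5 = 23/5.
By the law of total expectation,
E[X] = (1/3)·(5) + (1/3)·(6) + (1/3)·(23/5) = 26/5.

26/5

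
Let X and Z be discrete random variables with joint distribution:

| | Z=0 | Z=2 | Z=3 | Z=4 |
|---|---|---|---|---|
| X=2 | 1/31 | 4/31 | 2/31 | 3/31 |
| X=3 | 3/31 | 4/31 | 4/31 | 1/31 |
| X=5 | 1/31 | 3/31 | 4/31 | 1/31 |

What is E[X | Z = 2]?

35/11

P(Z = 2) = 11/31.
Σ X·P over the event = 2·(4/31) + 3·(4/31) + 5·(3/31) = 35/31.
E[X | Z = 2] = (35/31) / (11/31) = 35/11.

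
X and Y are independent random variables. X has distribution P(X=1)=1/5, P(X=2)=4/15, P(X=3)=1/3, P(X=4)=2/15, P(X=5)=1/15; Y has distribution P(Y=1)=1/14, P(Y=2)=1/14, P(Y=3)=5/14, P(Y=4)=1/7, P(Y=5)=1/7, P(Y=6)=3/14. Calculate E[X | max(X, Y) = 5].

P(max(X, Y) = 5) = 13/70.
Summing X·P(x,y) over outcomes with max(X, Y) = 5 gives 41/70.
E[X | max(X, Y) = 5] = (41/70) / (13/70) = 41/13.

41/13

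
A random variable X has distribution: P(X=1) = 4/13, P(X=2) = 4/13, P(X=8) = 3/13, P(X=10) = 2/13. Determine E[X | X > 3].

P(X > 3) = 5/13.
Σ over the event: 8·3/13 + 10·2/13 = 44/13.
E[X | X > 3] = (44/13) / (5/13) = 44/5.

44/5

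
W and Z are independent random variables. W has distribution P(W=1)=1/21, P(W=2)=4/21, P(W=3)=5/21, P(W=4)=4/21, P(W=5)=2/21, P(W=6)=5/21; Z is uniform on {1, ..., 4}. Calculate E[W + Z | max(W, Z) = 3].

99/20

P(max(W, Z) = 3) = 5/21.
Summing (W+Z)·P(x,y) over outcomes with max(W, Z) = 3 gives 33/28.
E[W + Z | max(W, Z) = 3] = (33/28) / (5/21) = 99/20.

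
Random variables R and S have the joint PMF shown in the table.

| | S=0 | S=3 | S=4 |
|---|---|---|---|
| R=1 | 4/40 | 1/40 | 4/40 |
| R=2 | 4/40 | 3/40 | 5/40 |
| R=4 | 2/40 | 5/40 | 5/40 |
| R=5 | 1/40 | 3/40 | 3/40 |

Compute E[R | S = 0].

25/11

P(S = 0) = 11/40.
Σ R·P over the event = 1·(4/40) + 2·(4/40) + 4·(2/40) + 5·(1/40) = 5/8.
E[R | S = 0] = (5/8) / (11/40) = 25/11.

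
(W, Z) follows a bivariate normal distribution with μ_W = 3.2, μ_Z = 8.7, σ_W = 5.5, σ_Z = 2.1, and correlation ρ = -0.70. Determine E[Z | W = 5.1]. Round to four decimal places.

For a bivariate normal, E[Z | W=x] = μ_Z + ρ·(σ_Z/σ_W)·(x − μ_W).
E[Z | W=5.1] = 8.7 + (-0.70)·(2.1/5.5)·(5.1 − (3.2)) = 8.7 + (-0.26727)·(1.9) = 8.1922.

8.1922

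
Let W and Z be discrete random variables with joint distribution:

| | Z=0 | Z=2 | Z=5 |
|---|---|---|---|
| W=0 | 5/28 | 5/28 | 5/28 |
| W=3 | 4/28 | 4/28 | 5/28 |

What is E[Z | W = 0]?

7/3

P(W = 0) = 15/28.
Σ Z·P over the event = 0·(5/28) + 2·(5/28) + 5·(5/28) = 5/4.
E[Z | W = 0] = (5/4) / (15/28) = 7/3.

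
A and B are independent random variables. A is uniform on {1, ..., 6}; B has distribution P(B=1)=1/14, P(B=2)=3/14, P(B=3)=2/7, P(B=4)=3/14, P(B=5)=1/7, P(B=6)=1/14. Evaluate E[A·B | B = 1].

7/2

P(B = 1) = 1/14.
Summing AB·P(x,y) over outcomes with B = 1 gives 1/4.
E[A·B | B = 1] = (1/4) / (1/14) = 7/2.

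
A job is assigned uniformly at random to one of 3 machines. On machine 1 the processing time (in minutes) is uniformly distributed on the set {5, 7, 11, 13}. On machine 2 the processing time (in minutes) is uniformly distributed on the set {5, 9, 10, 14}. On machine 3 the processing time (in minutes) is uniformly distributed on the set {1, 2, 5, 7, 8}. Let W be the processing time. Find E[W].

77/10

E[W | machine 1] = (5+7+11+13)/4 = 9.
E[W | machine 2] = (5+9+10+14)/4 = 19/2.
E[W | machine 3] = (1+2+5+7+8)/5 = 23/5.
E[W] = (1/3)·(9) + (1/3)·(19/2) + (1/3)·(23/5) = 77/10.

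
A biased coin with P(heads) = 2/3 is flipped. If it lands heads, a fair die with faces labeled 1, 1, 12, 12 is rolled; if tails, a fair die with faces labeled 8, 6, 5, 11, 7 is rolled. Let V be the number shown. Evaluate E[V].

E[V | heads] = (1+1+12+12)/4 = 13/2.
E[V | tails] = (8+6+5+11+7)/5 = 37/5.
By the law of total expectation,
E[V] = (2/3)·(13/2) + (1/3)·(37/5) = 34/5.

34/5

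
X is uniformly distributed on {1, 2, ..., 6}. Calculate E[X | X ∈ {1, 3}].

P(X ∈ {1, 3}) = 1/3.
Σ over the event: 1·1/6 + 3·1/6 = 2/3.
E[X | X ∈ {1, 3}] = (2/3) / (1/3) = 2.

2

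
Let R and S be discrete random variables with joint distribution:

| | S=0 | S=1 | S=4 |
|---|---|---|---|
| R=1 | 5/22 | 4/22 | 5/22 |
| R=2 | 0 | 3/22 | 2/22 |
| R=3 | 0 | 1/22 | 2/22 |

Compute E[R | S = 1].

13/8

P(S = 1) = 4/11.
Σ R·P over the event = 1·(4/22) + 2·(3/22) + 3·(1/22) = 13/22.
E[R | S = 1] = (13/22) / (4/11) = 13/8.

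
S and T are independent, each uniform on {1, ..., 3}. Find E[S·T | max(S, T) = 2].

Outcomes with max(S, T) = 2: (1,2), (2,1), (2,2), each with probability 1/9.
E[S·T | max(S, T) = 2] = (2 + 2 + 4) / 3 = 8/3.

8/3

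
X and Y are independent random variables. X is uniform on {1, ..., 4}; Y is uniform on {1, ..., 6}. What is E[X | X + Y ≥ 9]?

Outcomes with X + Y ≥ 9: (3,6), (4,5), (4,6), each with probability 1/24.
E[X | X + Y ≥ 9] = (3 + 4 + 4) / 3 = 11/3.

11/3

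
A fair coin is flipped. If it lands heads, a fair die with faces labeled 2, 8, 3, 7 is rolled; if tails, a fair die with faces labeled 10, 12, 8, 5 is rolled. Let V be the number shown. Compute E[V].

E[V | heads] = (2+8+3+7)/4 = 5.
E[V | tails] = (10+12+8+5)/4 = 35/4.
By the law of total expectation,
E[V] = (1/2)·(5) + (1/2)·(35/4) = 55/8.

55/8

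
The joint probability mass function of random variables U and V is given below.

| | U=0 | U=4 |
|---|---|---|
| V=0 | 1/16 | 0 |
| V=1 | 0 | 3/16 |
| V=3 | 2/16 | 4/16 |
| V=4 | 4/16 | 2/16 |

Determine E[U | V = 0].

P(V = 0) = 1/16.
Σ U·P over the event = 0·(1/16) = 0.
E[U | V = 0] = (0) / (1/16) = 0.

0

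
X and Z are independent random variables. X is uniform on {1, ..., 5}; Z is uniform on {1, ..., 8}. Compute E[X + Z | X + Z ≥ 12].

Outcomes with X + Z ≥ 12: (4,8), (5,7), (5,8), each with probability 1/40.
E[X + Z | X + Z ≥ 12] = (12 + 12 + 13) / 3 = 37/3.

37/3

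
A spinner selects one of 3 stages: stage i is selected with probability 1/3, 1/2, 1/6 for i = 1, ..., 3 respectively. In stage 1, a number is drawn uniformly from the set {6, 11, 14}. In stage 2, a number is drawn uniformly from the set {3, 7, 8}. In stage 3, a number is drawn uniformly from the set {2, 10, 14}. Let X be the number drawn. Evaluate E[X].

E[X | stage 1] = (6+11+14)/3 = 31/3.
E[X | stage 2] = (3+7+8)/3 = 6.
E[X | stage 3] = (2+10+14)/3 = 26/3.
E[X] = (1/3)·(31/3) + (1/2)·(6) + (1/6)·(26/3) = 71/9.

71/9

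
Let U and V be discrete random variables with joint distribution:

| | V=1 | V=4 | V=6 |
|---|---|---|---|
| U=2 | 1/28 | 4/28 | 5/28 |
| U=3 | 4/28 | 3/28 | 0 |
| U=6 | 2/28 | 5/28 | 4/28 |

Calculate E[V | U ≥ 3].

31/9

P(U ≥ 3) = 9/14.
Σ V·P over the event = 1·(4/28) + 4·(3/28) + 1·(2/28) + 4·(5/28) + 6·(4/28) = 31/14.
E[V | U ≥ 3] = (31/14) / (9/14) = 31/9.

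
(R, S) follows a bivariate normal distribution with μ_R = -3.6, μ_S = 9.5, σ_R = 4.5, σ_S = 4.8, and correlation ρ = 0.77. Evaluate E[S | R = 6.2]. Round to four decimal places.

For a bivariate normal, E[S | R=x] = μ_S + ρ·(σ_S/σ_R)·(x − μ_R).
E[S | R=6.2] = 9.5 + (0.77)·(4.8/4.5)·(6.2 − (-3.6)) = 9.5 + (0.821333)·(9.8) = 17.5491.

17.5491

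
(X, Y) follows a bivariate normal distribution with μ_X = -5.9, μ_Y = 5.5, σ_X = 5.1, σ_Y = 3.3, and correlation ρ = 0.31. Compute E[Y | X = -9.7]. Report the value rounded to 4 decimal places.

4.7378

The regression of Y on X has slope ρ·σ_Y/σ_X and passes through (μ_X, μ_Y).
E[Y | X=-9.7] = 5.5 + (0.31)·(3.3/5.1)·(-9.7 − (-5.9)) = 5.5 + (0.20059)·(-3.8) = 4.7378.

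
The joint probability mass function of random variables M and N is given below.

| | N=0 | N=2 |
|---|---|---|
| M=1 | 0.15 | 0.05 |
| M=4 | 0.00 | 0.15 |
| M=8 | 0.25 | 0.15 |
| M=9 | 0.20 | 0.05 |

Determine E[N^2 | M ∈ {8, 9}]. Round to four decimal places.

P(M ∈ {8, 9}) = 0.65.
Σ N^2·P over the event = 0·(0.25) + 4·(0.15) + 0·(0.20) + 4·(0.05) = 0.80.
E[N^2 | M ∈ {8, 9}] = (0.80) / (0.65) = 1.2308.

1.2308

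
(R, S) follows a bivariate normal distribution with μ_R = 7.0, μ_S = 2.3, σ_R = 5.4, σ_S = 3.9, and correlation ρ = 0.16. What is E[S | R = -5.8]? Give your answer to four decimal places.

0.8209

E[S | R=x] = μ_S + ρ(σ_S/σ_R)(x − μ_R) for jointly normal variables.
E[S | R=-5.8] = 2.3 + (0.16)·(3.9/5.4)·(-5.8 − (7.0)) = 2.3 + (0.115556)·(-12.8) = 0.8209.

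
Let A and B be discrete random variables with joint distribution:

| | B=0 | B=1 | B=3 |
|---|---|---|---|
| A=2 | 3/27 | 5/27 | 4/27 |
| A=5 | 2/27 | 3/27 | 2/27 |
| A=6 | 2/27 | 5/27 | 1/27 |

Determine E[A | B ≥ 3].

24/7

P(B ≥ 3) = 7/27.
Summing A·P(A=x,B=y) over the conditioning event gives 8/9.
E[A | B ≥ 3] = (8/9) / (7/27) = 24/7.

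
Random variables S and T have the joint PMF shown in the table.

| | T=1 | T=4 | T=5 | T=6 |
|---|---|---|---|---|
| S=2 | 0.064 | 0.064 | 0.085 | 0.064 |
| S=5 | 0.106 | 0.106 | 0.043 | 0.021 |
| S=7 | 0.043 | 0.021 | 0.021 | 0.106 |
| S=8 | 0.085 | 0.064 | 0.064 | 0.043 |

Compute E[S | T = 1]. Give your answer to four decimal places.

P(T = 1) = 0.298.
Summing S·P(S=x,T=y) over the conditioning event gives 1.639.
E[S | T = 1] = (1.639) / (0.298) = 5.5000.

5.5000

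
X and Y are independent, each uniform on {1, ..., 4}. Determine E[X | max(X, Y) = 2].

Outcomes with max(X, Y) = 2: (1,2), (2,1), (2,2), each with probability 1/16.
E[X | max(X, Y) = 2] = (1 + 2 + 2) / 3 = 5/3.

5/3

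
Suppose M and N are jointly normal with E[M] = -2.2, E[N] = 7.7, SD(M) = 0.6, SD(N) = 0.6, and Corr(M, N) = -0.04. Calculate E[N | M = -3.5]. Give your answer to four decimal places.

7.7520

The regression of N on M has slope ρ·σ_N/σ_M and passes through (μ_M, μ_N).
E[N | M=-3.5] = 7.7 + (-0.04)·(0.6/0.6)·(-3.5 − (-2.2)) = 7.7 + (-0.04)·(-1.3) = 7.7520.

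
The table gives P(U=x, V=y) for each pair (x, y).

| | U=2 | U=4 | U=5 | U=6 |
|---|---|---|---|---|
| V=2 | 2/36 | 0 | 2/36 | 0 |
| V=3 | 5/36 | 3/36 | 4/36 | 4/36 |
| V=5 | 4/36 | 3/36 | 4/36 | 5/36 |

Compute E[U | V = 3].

33/8

P(V = 3) = 4/9.
Σ U·P over the event = 2·(5/36) + 4·(3/36) + 5·(4/36) + 6·(4/36) = 11/6.
E[U | V = 3] = (11/6) / (4/9) = 33/8.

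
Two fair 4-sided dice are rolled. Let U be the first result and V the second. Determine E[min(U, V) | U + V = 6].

7/3

Outcomes with U + V = 6: (2,4), (3,3), (4,2), each with probability 1/16.
E[min(U, V) | U + V = 6] = (2 + 3 + 2) / 3 = 7/3.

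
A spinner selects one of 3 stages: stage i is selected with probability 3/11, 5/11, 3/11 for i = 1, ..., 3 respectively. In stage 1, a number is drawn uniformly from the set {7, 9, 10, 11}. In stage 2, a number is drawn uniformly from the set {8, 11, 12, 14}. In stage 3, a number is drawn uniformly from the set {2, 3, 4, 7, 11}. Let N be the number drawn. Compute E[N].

501/55

E[N | stage 1] = (7+9+10+11)/4 = 37/4.
E[N | stage 2] = (8+11+12+14)/4 = 45/4.
E[N | stage 3] = (2+3+4+7+11)/5 = 27/5.
E[N] = (3/11)·(37/4) + (5/11)·(45/4) + (3/11)·(27/5) = 501/55.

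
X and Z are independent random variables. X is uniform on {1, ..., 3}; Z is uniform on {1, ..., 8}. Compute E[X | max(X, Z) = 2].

Outcomes with max(X, Z) = 2: (1,2), (2,1), (2,2), each with probability 1/24.
E[X | max(X, Z) = 2] = (1 + 2 + 2) / 3 = 5/3.

5/3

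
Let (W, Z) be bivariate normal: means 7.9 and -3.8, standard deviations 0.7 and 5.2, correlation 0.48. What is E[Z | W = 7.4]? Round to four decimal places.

-5.5829

The regression of Z on W has slope ρ·σ_Z/σ_W and passes through (μ_W, μ_Z).
E[Z | W=7.4] = -3.8 + (0.48)·(5.2/0.7)·(7.4 − (7.9)) = -3.8 + (3.5657)·(-0.5) = -5.5829.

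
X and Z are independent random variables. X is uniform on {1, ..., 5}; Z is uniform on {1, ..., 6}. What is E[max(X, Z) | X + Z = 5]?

Outcomes with X + Z = 5: (1,4), (2,3), (3,2), (4,1), each with probability 1/30.
E[max(X, Z) | X + Z = 5] = (4 + 3 + 3 + 4) / 4 = 7/2.

7/2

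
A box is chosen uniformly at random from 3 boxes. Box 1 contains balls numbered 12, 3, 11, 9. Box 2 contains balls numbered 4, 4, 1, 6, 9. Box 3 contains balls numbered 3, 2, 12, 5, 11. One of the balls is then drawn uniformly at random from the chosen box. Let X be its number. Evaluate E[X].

403/60

E[X | box 1] = (12+3+11+9)/4 = 35/4.
E[X | box 2] = (4+4+1+6+9)/5 = 24/5.
E[X | box 3] = (3+2+12+5+11)/5 = 33/5.
By the law of total expectation,
E[X] = (1/3)·(35/4) + (1/3)·(24/5) + (1/3)·(33/5) = 403/60.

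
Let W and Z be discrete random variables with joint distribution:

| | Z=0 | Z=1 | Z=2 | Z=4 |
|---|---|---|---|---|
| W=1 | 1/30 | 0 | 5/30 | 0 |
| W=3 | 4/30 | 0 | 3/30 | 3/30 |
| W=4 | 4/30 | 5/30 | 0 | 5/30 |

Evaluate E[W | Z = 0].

29/9

P(Z = 0) = 3/10.
Σ W·P over the event = 1·(1/30) + 3·(4/30) + 4·(4/30) = 29/30.
E[W | Z = 0] = (29/30) / (3/10) = 29/9.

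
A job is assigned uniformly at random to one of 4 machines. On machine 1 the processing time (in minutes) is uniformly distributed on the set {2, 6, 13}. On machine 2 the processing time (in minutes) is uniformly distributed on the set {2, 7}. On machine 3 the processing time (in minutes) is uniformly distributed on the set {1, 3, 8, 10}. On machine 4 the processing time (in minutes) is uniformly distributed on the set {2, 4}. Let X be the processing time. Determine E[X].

5

E[X | machine 1] = (2+6+13)/3 = 7.
E[X | machine 2] = (2+7)/2 = 9/2.
E[X | machine 3] = (1+3+8+10)/4 = 11/2.
E[X | machine 4] = (2+4)/2 = 3.
E[X] = (1/4)·(7) + (1/4)·(9/2) + (1/4)·(11/2) + (1/4)·(3) = 5.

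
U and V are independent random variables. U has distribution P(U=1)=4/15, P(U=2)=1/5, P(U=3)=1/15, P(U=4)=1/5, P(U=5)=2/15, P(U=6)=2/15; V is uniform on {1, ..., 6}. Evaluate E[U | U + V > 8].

P(U + V > 8) = 7/30.
Summing U·P(x,y) over outcomes with U + V > 8 gives 7/6.
E[U | U + V > 8] = (7/6) / (7/30) = 5.

5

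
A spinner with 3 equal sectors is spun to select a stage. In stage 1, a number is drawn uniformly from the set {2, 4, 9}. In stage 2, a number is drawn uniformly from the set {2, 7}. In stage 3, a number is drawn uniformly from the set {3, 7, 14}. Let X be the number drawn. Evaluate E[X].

E[X | stage 1] = (2+4+9)/3 = 5.
E[X | stage 2] = (2+7)/2 = 9/2.
E[X | stage 3] = (3+7+14)/3 = 8.
By the law of total expectation,
E[X] = (1/3)·(5) + (1/3)·(9/2) + (1/3)·(8) = 35/6.

35/6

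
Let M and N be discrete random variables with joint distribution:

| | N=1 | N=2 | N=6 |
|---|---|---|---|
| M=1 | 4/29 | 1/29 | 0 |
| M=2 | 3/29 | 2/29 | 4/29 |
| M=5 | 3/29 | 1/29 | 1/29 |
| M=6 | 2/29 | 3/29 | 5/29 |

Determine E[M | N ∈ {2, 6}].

P(N ∈ {2, 6}) = 17/29.
Summing M·P(M=x,N=y) over the conditioning event gives 71/29.
E[M | N ∈ {2, 6}] = (71/29) / (17/29) = 71/17.

71/17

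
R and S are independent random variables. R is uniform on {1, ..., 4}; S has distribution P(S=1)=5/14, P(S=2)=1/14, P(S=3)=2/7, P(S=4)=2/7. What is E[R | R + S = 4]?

P(R + S = 4) = 5/28.
Summing R·P(x,y) over outcomes with R + S = 4 gives 3/8.
E[R | R + S = 4] = (3/8) / (5/28) = 21/10.

21/10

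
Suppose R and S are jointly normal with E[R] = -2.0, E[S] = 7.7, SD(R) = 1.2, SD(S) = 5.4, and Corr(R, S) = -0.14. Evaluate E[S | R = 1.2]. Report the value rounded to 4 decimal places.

5.6840

The regression of S on R has slope ρ·σ_S/σ_R and passes through (μ_R, μ_S).
E[S | R=1.2] = 7.7 + (-0.14)·(5.4/1.2)·(1.2 − (-2.0)) = 7.7 + (-0.63)·(3.2) = 5.6840.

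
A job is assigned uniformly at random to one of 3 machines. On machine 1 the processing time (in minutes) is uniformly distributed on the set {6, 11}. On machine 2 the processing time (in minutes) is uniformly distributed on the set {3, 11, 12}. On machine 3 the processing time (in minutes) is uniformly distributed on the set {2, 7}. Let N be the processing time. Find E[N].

65/9

E[N | machine 1] = (6+11)/2 = 17/2.
E[N | machine 2] = (3+11+12)/3 = 26/3.
E[N | machine 3] = (2+7)/2 = 9/2.
By the law of total expectation,
E[N] = (1/3)·(17/2) + (1/3)·(26/3) + (1/3)·(9/2) = 65/9.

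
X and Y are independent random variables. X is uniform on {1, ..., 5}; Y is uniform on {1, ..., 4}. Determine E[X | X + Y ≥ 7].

13/3

Outcomes with X + Y ≥ 7: (3,4), (4,3), (4,4), (5,2), (5,3), (5,4), each with probability 1/20.
E[X | X + Y ≥ 7] = (3 + 4 + 4 + 5 + 5 + 5) / 6 = 13/3.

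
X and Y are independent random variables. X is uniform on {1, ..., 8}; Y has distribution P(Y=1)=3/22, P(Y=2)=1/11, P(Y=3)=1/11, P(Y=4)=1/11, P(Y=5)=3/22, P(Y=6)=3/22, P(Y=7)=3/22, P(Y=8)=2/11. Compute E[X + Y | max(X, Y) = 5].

P(max(X, Y) = 5) = 3/22.
Summing (X+Y)·P(x,y) over outcomes with max(X, Y) = 5 gives 93/88.
E[X + Y | max(X, Y) = 5] = (93/88) / (3/22) = 31/4.

31/4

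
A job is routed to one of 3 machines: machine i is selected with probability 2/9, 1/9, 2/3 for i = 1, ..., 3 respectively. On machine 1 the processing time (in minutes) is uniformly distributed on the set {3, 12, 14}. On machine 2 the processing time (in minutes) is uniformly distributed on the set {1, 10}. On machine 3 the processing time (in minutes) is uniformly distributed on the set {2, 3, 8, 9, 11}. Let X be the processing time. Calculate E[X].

1933/270

E[X | machine 1] = (3+12+14)/3 = 29/3.
E[X | machine 2] = (1+10)/2 = 11/2.
E[X | machine 3] = (2+3+8+9+11)/5 = 33/5.
E[X] = (2/9)·(29/3) + (1/9)·(11/2) + (2/3)·(33/5) = 1933/270.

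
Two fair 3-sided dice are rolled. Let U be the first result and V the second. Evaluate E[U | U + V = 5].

Outcomes with U + V = 5: (2,3), (3,2), each with probability 1/9.
E[U | U + V = 5] = (2 + 3) / 2 = 5/2.

5/2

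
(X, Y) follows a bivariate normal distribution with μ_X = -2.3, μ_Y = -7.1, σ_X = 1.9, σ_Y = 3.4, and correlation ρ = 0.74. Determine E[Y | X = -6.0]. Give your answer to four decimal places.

-11.9996

The regression of Y on X has slope ρ·σ_Y/σ_X and passes through (μ_X, μ_Y).
E[Y | X=-6.0] = -7.1 + (0.74)·(3.4/1.9)·(-6.0 − (-2.3)) = -7.1 + (1.32421)·(-3.7) = -11.9996.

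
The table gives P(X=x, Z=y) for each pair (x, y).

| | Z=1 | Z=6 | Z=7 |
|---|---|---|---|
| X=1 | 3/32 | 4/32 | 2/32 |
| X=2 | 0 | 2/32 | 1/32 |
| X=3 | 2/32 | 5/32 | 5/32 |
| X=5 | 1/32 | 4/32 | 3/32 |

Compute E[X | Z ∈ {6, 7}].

77/26

P(Z ∈ {6, 7}) = 13/16.
Σ X·P over the event = 1·(4/32) + 1·(2/32) + 2·(2/32) + 2·(1/32) + 3·(5/32) + 3·(5/32) + 5·(4/32) + 5·(3/32) = 77/32.
E[X | Z ∈ {6, 7}] = (77/32) / (13/16) = 77/26.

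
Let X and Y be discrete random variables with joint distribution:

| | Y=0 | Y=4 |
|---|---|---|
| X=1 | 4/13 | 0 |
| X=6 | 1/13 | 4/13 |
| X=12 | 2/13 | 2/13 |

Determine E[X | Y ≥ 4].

P(Y ≥ 4) = 6/13.
Summing X·P(X=x,Y=y) over the conditioning event gives 48/13.
E[X | Y ≥ 4] = (48/13) / (6/13) = 8.

8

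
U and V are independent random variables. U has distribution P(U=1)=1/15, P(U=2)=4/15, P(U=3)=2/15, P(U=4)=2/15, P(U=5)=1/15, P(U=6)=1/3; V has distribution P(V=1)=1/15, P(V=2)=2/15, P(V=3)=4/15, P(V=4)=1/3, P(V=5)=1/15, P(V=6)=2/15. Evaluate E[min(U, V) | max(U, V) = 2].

11/7

P(max(U, V) = 2) = 14/225.
Summing min(U,V)·P(x,y) over outcomes with max(U, V) = 2 gives 22/225.
E[min(U, V) | max(U, V) = 2] = (22/225) / (14/225) = 11/7.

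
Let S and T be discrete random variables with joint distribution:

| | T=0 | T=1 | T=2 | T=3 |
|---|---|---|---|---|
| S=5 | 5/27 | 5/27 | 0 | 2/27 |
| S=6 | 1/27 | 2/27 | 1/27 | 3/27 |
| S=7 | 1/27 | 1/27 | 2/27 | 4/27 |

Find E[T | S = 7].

17/8

P(S = 7) = 8/27.
Summing T·P(S=x,T=y) over the conditioning event gives 17/27.
E[T | S = 7] = (17/27) / (8/27) = 17/8.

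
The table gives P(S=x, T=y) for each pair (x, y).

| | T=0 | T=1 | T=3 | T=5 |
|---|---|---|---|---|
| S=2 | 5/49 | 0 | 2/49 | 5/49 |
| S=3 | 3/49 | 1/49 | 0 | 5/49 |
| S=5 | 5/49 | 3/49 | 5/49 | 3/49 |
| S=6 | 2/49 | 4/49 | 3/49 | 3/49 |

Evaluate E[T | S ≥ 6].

7/3

P(S ≥ 6) = 12/49.
Σ T·P over the event = 0·(2/49) + 1·(4/49) + 3·(3/49) + 5·(3/49) = 4/7.
E[T | S ≥ 6] = (4/7) / (12/49) = 7/3.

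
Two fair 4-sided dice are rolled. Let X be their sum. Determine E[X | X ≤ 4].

10/3

P(X ≤ 4) = 3/8.
Σ over the event: 2·1/16 + 3·1/8 + 4·3/16 = 5/4.
E[X | X ≤ 4] = (5/4) / (3/8) = 10/3.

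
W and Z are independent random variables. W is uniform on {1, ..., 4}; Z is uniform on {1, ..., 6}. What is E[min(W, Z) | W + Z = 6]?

Outcomes with W + Z = 6: (1,5), (2,4), (3,3), (4,2), each with probability 1/24.
E[min(W, Z) | W + Z = 6] = (1 + 2 + 3 + 2) / 4 = 2.

2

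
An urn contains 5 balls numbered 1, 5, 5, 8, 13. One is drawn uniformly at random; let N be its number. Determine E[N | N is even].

P(N is even) = 1/5.
Σ over the event: 8·1/5 = 8/5.
E[N | N is even] = (8/5) / (1/5) = 8.

8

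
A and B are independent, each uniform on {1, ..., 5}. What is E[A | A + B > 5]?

11/3

P(A + B > 5) = 3/5.
Summing A·P(x,y) over outcomes with A + B > 5 gives 11/5.
E[A | A + B > 5] = (11/5) / (3/5) = 11/3.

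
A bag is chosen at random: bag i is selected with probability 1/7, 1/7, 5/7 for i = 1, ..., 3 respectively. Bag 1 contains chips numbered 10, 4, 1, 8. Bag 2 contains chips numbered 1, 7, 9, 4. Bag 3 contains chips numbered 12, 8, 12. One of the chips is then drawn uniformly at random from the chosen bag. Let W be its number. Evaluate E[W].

193/21

E[W | bag 1] = (10+4+1+8)/4 = 23/4.
E[W | bag 2] = (1+7+9+4)/4 = 21/4.
E[W | bag 3] = (12+8+12)/3 = 32/3.
E[W] = (1/7)·(23/4) + (1/7)·(21/4) + (5/7)·(32/3) = 193/21.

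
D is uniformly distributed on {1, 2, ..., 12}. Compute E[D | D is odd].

6

Given D is odd, D is equally likely to be any of {1, 3, 5, 7, 9, 11}.
E[D | D is odd] = (1 + 3 + 5 + 7 + 9 + 11) / 6 = 6.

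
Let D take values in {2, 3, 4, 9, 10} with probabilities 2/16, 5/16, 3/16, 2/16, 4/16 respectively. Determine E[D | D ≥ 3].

P(D ≥ 3) = 7/8.
Σ over the event: 3·5/16 + 4·3/16 + 9·1/8 + 10·1/4 = 85/16.
E[D | D ≥ 3] = (85/16) / (7/8) = 85/14.

85/14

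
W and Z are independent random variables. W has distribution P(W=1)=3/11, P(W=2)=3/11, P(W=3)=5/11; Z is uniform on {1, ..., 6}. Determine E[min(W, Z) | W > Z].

18/13

P(W > Z) = 13/66.
Summing min(W,Z)·P(x,y) over outcomes with W > Z gives 3/11.
E[min(W, Z) | W > Z] = (3/11) / (13/66) = 18/13.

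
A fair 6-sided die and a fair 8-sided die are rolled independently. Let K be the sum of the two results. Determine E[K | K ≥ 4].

P(K ≥ 4) = 15/16.
E[K | K ≥ 4] = (47/6) / (15/16) = 376/45.

376/45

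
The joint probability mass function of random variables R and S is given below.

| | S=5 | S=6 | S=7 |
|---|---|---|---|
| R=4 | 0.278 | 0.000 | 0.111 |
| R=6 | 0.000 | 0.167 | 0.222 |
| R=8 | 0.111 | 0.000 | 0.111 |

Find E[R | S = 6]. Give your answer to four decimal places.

P(S = 6) = 0.167.
Σ R·P over the event = 6·(0.167) = 1.002.
E[R | S = 6] = (1.002) / (0.167) = 6.0000.

6.0000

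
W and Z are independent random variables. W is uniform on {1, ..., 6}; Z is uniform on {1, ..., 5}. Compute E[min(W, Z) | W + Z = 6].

9/5

Outcomes with W + Z = 6: (1,5), (2,4), (3,3), (4,2), (5,1), each with probability 1/30.
E[min(W, Z) | W + Z = 6] = (1 + 2 + 3 + 2 + 1) / 5 = 9/5.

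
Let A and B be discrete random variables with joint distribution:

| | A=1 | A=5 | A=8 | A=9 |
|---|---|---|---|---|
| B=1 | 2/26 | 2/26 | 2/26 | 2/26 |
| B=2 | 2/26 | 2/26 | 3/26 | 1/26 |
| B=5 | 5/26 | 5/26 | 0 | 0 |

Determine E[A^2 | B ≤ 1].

P(B ≤ 1) = 4/13.
Summing A^2·P(A=x,B=y) over the conditioning event gives 171/13.
E[A^2 | B ≤ 1] = (171/13) / (4/13) = 171/4.

171/4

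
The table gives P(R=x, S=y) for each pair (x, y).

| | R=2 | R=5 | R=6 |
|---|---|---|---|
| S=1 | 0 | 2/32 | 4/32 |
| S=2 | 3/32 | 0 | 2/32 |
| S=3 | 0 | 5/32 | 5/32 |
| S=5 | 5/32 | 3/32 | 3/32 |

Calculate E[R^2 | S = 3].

P(S = 3) = 5/16.
Σ R^2·P over the event = 25·(5/32) + 36·(5/32) = 305/32.
E[R^2 | S = 3] = (305/32) / (5/16) = 61/2.

61/2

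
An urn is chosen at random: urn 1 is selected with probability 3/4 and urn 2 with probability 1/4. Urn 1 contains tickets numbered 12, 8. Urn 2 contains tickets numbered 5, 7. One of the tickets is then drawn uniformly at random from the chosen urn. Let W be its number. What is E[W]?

E[W | urn 1] = (12+8)/2 = 10.
E[W | urn 2] = (5+7)/2 = 6.
E[W] = (3/4)·(10) + (1/4)·(6) = 9.

9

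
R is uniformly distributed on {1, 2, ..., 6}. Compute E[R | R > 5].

Given R > 5, R is equally likely to be any of {6}.
E[R | R > 5] = (6) / 1 = 6.

6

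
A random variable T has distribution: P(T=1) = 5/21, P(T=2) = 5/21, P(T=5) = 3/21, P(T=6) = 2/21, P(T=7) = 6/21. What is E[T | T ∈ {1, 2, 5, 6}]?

P(T ∈ {1, 2, 5, 6}) = 5/7.
Σ over the event: 1·5/21 + 2·5/21 + 5·1/7 + 6·2/21 = 2.
E[T | T ∈ {1, 2, 5, 6}] = (2) / (5/7) = 14/5.

14/5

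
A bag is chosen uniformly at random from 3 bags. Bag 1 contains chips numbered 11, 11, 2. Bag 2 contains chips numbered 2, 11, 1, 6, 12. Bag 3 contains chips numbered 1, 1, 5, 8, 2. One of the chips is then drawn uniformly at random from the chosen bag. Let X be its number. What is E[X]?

E[X | bag 1] = (11+11+2)/3 = 8.
E[X | bag 2] = (2+11+1+6+12)/5 = 32/5.
E[X | bag 3] = (1+1+5+8+2)/5 = 17/5.
E[X] = (1/3)·(8) + (1/3)·(32/5) + (1/3)·(17/5) = 89/15.

89/15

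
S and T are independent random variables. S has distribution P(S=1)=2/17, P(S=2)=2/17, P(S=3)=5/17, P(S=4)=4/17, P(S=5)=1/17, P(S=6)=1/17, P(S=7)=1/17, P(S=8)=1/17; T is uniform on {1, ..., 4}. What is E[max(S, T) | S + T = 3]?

2

P(S + T = 3) = 1/17.
Summing max(S,T)·P(x,y) over outcomes with S + T = 3 gives 2/17.
E[max(S, T) | S + T = 3] = (2/17) / (1/17) = 2.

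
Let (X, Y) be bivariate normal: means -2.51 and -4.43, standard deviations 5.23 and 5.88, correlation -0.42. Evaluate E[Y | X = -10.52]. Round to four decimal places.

-0.6477

For a bivariate normal, E[Y | X=x] = μ_Y + ρ·(σ_Y/σ_X)·(x − μ_X).
E[Y | X=-10.52] = -4.43 + (-0.42)·(5.88/5.23)·(-10.52 − (-2.51)) = -4.43 + (-0.4722)·(-8.01) = -0.6477.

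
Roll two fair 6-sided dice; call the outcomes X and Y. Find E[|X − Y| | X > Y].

P(X > Y) = 5/12.
Summing |X−Y|·P(x,y) over outcomes with X > Y gives 35/36.
E[|X − Y| | X > Y] = (35/36) / (5/12) = 7/3.

7/3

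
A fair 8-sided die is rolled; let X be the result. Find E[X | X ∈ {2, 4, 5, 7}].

P(X ∈ {2, 4, 5, 7}) = 1/2.
Σ over the event: 2·1/8 + 4·1/8 + 5·1/8 + 7·1/8 = 9/4.
E[X | X ∈ {2, 4, 5, 7}] = (9/4) / (1/2) = 9/2.

9/2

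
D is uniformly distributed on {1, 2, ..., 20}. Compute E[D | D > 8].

Given D > 8, D is equally likely to be any of {9, 10, 11, 12, 13, 14, 15, 16, 17, 18, 19, 20}.
E[D | D > 8] = (9 + 10 + 11 + 12 + 13 + 14 + 15 + 16 + 17 + 18 + 19 + 20) / 12 = 29/2.

29/2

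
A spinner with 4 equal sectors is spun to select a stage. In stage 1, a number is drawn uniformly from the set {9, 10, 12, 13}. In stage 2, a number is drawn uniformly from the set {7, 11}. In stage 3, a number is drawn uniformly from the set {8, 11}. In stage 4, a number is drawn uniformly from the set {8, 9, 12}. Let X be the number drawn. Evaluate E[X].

235/24

E[X | stage 1] = (9+10+12+13)/4 = 11.
E[X | stage 2] = (7+11)/2 = 9.
E[X | stage 3] = (8+11)/2 = 19/2.
E[X | stage 4] = (8+9+12)/3 = 29/3.
E[X] = (1/4)·(11) + (1/4)·(9) + (1/4)·(19/2) + (1/4)·(29/3) = 235/24.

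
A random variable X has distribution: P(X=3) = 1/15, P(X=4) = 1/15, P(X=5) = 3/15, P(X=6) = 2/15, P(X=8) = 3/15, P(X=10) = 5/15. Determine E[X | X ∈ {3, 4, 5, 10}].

36/5

P(X ∈ {3, 4, 5, 10}) = 2/3.
Σ over the event: 3·1/15 + 4·1/15 + 5·1/5 + 10·1/3 = 24/5.
E[X | X ∈ {3, 4, 5, 10}] = (24/5) / (2/3) = 36/5.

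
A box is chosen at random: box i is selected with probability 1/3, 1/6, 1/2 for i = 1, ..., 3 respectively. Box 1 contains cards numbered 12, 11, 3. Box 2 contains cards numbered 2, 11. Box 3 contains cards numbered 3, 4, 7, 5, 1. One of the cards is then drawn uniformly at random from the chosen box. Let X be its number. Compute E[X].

E[X | box 1] = (12+11+3)/3 = 26/3.
E[X | box 2] = (2+11)/2 = 13/2.
E[X | box 3] = (3+4+7+5+1)/5 = 4.
By the law of total expectation,
E[X] = (1/3)·(26/3) + (1/6)·(13/2) + (1/2)·(4) = 215/36.

215/36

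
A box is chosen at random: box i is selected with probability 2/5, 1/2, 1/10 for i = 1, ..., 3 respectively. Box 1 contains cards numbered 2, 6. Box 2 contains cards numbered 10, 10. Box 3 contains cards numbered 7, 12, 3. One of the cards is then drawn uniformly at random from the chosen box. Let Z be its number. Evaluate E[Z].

22/3

E[Z | box 1] = (2+6)/2 = 4.
E[Z | box 2] = (10+10)/2 = 10.
E[Z | box 3] = (7+12+3)/3 = 22/3.
By the law of total expectation,
E[Z] = (2/5)·(4) + (1/2)·(10) + (1/10)·(22/3) = 22/3.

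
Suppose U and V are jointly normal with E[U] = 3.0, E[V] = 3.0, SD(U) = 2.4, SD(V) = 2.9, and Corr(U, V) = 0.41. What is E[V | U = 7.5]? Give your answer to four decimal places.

5.2294

E[V | U=x] = μ_V + ρ(σ_V/σ_U)(x − μ_U) for jointly normal variables.
E[V | U=7.5] = 3.0 + (0.41)·(2.9/2.4)·(7.5 − (3.0)) = 3.0 + (0.49542)·(4.5) = 5.2294.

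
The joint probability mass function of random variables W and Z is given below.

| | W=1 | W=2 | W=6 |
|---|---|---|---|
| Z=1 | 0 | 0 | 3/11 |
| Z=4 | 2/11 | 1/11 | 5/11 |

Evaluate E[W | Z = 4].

P(Z = 4) = 8/11.
Σ W·P over the event = 1·(2/11) + 2·(1/11) + 6·(5/11) = 34/11.
E[W | Z = 4] = (34/11) / (8/11) = 17/4.

17/4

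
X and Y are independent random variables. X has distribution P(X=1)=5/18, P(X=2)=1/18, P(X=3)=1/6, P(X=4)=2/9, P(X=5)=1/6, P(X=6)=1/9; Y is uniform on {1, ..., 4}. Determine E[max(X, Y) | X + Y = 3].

P(X + Y = 3) = 1/12.
Summing max(X,Y)·P(x,y) over outcomes with X + Y = 3 gives 1/6.
E[max(X, Y) | X + Y = 3] = (1/6) / (1/12) = 2.

2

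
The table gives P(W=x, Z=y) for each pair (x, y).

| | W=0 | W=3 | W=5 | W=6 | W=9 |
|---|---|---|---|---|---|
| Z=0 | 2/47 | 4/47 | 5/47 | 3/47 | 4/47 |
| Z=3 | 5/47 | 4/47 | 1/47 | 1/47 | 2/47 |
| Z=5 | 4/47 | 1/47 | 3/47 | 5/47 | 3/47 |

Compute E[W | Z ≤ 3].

P(Z ≤ 3) = 31/47.
Summing W·P(W=x,Z=y) over the conditioning event gives 132/47.
E[W | Z ≤ 3] = (132/47) / (31/47) = 132/31.

132/31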